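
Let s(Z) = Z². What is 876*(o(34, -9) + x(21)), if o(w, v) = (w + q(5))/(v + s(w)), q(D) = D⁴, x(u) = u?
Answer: 21677496/1147 ≈ 18899.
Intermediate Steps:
o(w, v) = (625 + w)/(v + w²) (o(w, v) = (w + 5⁴)/(v + w²) = (w + 625)/(v + w²) = (625 + w)/(v + w²))
876*(o(34, -9) + x(21)) = 876*((625 + 34)/(-9 + 34²) + 21) = 876*(659/(-9 + 1156) + 21) = 876*(659/1147 + 21) = 876*(24746/1147) = 21677496/1147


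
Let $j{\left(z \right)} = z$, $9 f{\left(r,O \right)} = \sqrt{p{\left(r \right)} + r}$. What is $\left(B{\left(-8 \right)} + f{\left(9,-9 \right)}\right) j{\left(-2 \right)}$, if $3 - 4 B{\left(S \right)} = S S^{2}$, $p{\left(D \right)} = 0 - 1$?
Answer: $- \frac{515}{2} - \frac{4 \sqrt{2}}{9} \approx -258.13$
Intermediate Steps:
$p{\left(D \right)} = -1$
$f{\left(r,O \right)} = \frac{\sqrt{-1 + r}}{9}$
$B{\left(S \right)} = \frac{3}{4} - \frac{S^{3}}{4}$ ($B{\left(S \right)} = \frac{3}{4} - \frac{S S^{2}}{4} = \frac{3}{4} - \frac{S^{3}}{4}$)
$\left(B{\left(-8 \right)} + f{\left(9,-9 \right)}\right) j{\left(-2 \right)} = \left(\left(\frac{3}{4} - \frac{\left(-8\right)^{3}}{4}\right) + \frac{\sqrt{-1 + 9}}{9}\right) \left(-2\right) = \left(\left(\frac{3}{4} - -128\right) + \frac{\sqrt{8}}{9}\right) \left(-2\right) = \left(\left(\frac{3}{4} + 128\right) + \frac{2 \sqrt{2}}{9}\right) \left(-2\right) = \left(\frac{515}{4} + \frac{2 \sqrt{2}}{9}\right) \left(-2\right) = - \frac{515}{2} - \frac{4 \sqrt{2}}{9}$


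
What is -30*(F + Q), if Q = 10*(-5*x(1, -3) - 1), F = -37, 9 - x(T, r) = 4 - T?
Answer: 10410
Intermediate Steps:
x(T, r) = 5 + T (x(T, r) = 9 - (4 - T) = 9 + (-4 + T) = 5 + T)
Q = -310 (Q = 10*(-5*(5 + 1) - 1) = 10*(-5*6 - 1) = 10*(-30 - 1) = 10*(-31) = -310)
-30*(F + Q) = -30*(-37 - 310) = -30*(-347) = 10410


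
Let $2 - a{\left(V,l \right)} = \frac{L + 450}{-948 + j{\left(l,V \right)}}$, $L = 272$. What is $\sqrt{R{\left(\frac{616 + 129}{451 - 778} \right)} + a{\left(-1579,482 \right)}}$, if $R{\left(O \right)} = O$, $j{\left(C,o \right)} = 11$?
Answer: $\frac{\sqrt{46213241973}}{306399} \approx 0.70161$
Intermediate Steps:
$a{\left(V,l \right)} = \frac{2596}{937}$ ($a{\left(V,l \right)} = 2 - \frac{272 + 450}{-948 + 11} = 2 - \frac{722}{-937} = 2 - 722 \left(- \frac{1}{937}\right) = 2 - - \frac{722}{937} = 2 + \frac{722}{937} = \frac{2596}{937}$)
$\sqrt{R{\left(\frac{616 + 129}{451 - 778} \right)} + a{\left(-1579,482 \right)}} = \sqrt{\frac{616 + 129}{451 - 778} + \frac{2596}{937}} = \sqrt{\frac{745}{-327} + \frac{2596}{937}} = \sqrt{745 \left(- \frac{1}{327}\right) + \frac{2596}{937}} = \sqrt{- \frac{745}{327} + \frac{2596}{937}} = \sqrt{\frac{150827}{306399}} = \frac{\sqrt{46213241973}}{306399}$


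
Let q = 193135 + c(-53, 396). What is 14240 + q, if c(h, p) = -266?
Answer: 207109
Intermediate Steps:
q = 192869 (q = 193135 - 266 = 192869)
14240 + q = 14240 + 192869 = 207109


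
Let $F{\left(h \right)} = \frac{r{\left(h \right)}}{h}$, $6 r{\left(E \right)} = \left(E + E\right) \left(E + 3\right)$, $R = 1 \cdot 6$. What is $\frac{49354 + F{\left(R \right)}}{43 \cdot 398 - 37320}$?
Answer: $- \frac{49357}{20206} \approx -2.4427$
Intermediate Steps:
$R = 6$
$r{\left(E \right)} = \frac{E \left(3 + E\right)}{3}$ ($r{\left(E \right)} = \frac{\left(E + E\right) \left(E + 3\right)}{6} = \frac{2 E \left(3 + E\right)}{6} = \frac{E \left(3 + E\right)}{3}$)
$F{\left(h \right)} = 1 + \frac{h}{3}$ ($F{\left(h \right)} = \frac{\frac{1}{3} h \left(3 + h\right)}{h} = 1 + \frac{h}{3}$)
$\frac{49354 + F{\left(R \right)}}{43 \cdot 398 - 37320} = \frac{49354 + \left(1 + \frac{1}{3} \cdot 6\right)}{43 \cdot 398 - 37320} = \frac{49354 + \left(1 + 2\right)}{17114 - 37320} = \frac{49354 + 3}{-20206} = 49357 \left(- \frac{1}{20206}\right) = - \frac{49357}{20206}$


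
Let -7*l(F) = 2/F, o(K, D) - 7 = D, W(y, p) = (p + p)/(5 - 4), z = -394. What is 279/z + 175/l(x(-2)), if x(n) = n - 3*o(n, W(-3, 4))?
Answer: 5670998/197 ≈ 28787.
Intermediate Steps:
W(y, p) = 2*p (W(y, p) = (2*p)/1 = (2*p)*1 = 2*p)
o(K, D) = 7 + D
x(n) = -45 + n (x(n) = n - 3*(7 + 2*4) = n - 3*(7 + 8) = n - 3*15 = n - 45 = -45 + n)
l(F) = -2/(7*F)
279/z + 175/l(x(-2)) = 279/(-394) + 175/((-2/(7*(-45 - 2)))) = 279*(-1/394) + 175/((-2/7/(-47))) = -279/394 + 175/((-2/7*(-1/47))) = -279/394 + 175/(2/329) = -279/394 + 175*(329/2) = -279/394 + 57575/2 = 5670998/197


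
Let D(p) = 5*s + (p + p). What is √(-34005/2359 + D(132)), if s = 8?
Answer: 37*√1177141/2359 ≈ 17.017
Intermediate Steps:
D(p) = 40 + 2*p (D(p) = 5*8 + (p + p) = 40 + 2*p)
√(-34005/2359 + D(132)) = √(-34005/2359 + (40 + 2*132)) = √(-34005*1/2359 + (40 + 264)) = √(-34005/2359 + 304) = √(683131/2359) = 37*√1177141/2359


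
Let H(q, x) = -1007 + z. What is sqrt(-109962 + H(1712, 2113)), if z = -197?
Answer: I*sqrt(111166) ≈ 333.42*I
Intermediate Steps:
H(q, x) = -1204 (H(q, x) = -1007 - 197 = -1204)
sqrt(-109962 + H(1712, 2113)) = sqrt(-109962 - 1204) = sqrt(-111166) = I*sqrt(111166)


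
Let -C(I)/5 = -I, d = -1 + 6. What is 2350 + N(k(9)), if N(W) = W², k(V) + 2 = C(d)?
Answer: 2879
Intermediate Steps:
d = 5
C(I) = 5*I (C(I) = -(-5)*I = 5*I)
k(V) = 23 (k(V) = -2 + 5*5 = -2 + 25 = 23)
2350 + N(k(9)) = 2350 + 23² = 2350 + 529 = 2879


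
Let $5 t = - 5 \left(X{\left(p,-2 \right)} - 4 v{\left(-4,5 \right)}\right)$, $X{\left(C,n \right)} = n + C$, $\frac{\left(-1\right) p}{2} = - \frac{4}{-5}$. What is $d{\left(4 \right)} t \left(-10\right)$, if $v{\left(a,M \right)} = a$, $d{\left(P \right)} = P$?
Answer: $496$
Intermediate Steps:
$p = - \frac{8}{5}$ ($p = - 2 \left(- \frac{4}{-5}\right) = - 2 \left(\left(-4\right) \left(- \frac{1}{5}\right)\right) = \left(-2\right) \frac{4}{5} = - \frac{8}{5} \approx -1.6$)
$X{\left(C,n \right)} = C + n$
$t = - \frac{62}{5}$ ($t = \frac{\left(-5\right) \left(\left(- \frac{8}{5} - 2\right) - -16\right)}{5} = \frac{\left(-5\right) \left(- \frac{18}{5} + 16\right)}{5} = \frac{\left(-5\right) \frac{62}{5}}{5} = \frac{1}{5} \left(-62\right) = - \frac{62}{5} \approx -12.4$)
$d{\left(4 \right)} t \left(-10\right) = 4 \left(- \frac{62}{5}\right) \left(-10\right) = \left(- \frac{248}{5}\right) \left(-10\right) = 496$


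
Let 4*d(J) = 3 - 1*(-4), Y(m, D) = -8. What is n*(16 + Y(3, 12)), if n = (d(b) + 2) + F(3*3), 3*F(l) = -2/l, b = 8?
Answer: 794/27 ≈ 29.407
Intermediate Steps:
F(l) = -2/(3*l) (F(l) = (-2/l)/3 = -2/(3*l))
d(J) = 7/4 (d(J) = (3 - 1*(-4))/4 = (3 + 4)/4 = (¼)*7 = 7/4)
n = 397/108 (n = (7/4 + 2) - 2/(3*(3*3)) = 15/4 - ⅔/9 = 15/4 - ⅔*⅑ = 15/4 - 2/27 = 397/108 ≈ 3.6759)
n*(16 + Y(3, 12)) = 397*(16 - 8)/108 = (397/108)*8 = 794/27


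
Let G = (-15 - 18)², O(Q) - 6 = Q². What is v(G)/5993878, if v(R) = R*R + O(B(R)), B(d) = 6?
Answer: 1185963/5993878 ≈ 0.19786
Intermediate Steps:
O(Q) = 6 + Q²
G = 1089 (G = (-33)² = 1089)
v(R) = 42 + R² (v(R) = R*R + (6 + 6²) = R² + (6 + 36) = R² + 42 = 42 + R²)
v(G)/5993878 = (42 + 1089²)/5993878 = (42 + 1185921)*(1/5993878) = 1185963*(1/5993878) = 1185963/5993878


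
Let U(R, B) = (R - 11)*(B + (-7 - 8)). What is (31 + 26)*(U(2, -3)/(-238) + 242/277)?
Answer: 362577/32963 ≈ 11.000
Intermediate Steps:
U(R, B) = (-15 + B)*(-11 + R) (U(R, B) = (-11 + R)*(B - 15) = (-11 + R)*(-15 + B) = (-15 + B)*(-11 + R))
(31 + 26)*(U(2, -3)/(-238) + 242/277) = (31 + 26)*((165 - 15*2 - 11*(-3) - 3*2)/(-238) + 242/277) = 57*((165 - 30 + 33 - 6)*(-1/238) + 242*(1/277)) = 57*(162*(-1/238) + 242/277) = 57*(-81/119 + 242/277) = 57*(6361/32963) = 362577/32963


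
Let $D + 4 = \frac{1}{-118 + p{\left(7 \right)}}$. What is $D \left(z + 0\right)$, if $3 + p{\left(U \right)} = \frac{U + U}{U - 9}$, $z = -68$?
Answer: $\frac{8721}{32} \approx 272.53$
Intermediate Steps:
$p{\left(U \right)} = -3 + \frac{2 U}{-9 + U}$ ($p{\left(U \right)} = -3 + \frac{U + U}{U - 9} = -3 + \frac{2 U}{-9 + U}$)
$D = - \frac{513}{128}$ ($D = -4 + \frac{1}{-118 + \frac{27 - 7}{-9 + 7}} = -4 + \frac{1}{-118 + \frac{27 - 7}{-2}} = -4 + \frac{1}{-118 - 10} = -4 + \frac{1}{-128} = -4 - \frac{1}{128} = - \frac{513}{128} \approx -4.0078$)
$D \left(z + 0\right) = - \frac{513 \left(-68 + 0\right)}{128} = \left(- \frac{513}{128}\right) \left(-68\right) = \frac{8721}{32}$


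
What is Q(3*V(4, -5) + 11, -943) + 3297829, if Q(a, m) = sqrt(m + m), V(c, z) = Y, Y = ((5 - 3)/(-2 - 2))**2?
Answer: 3297829 + I*sqrt(1886) ≈ 3.2978e+6 + 43.428*I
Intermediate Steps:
Y = 1/4 (Y = (2/(-4))**2 = (2*(-1/4))**2 = (-1/2)**2 = 1/4 ≈ 0.25000)
V(c, z) = 1/4
Q(a, m) = sqrt(2)*sqrt(m) (Q(a, m) = sqrt(2*m) = sqrt(2)*sqrt(m))
Q(3*V(4, -5) + 11, -943) + 3297829 = sqrt(2)*sqrt(-943) + 3297829 = sqrt(2)*(I*sqrt(943)) + 3297829 = I*sqrt(1886) + 3297829 = 3297829 + I*sqrt(1886)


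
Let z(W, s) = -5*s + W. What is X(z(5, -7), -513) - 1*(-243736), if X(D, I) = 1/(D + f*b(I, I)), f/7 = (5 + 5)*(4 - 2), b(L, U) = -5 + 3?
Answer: 58496639/240 ≈ 2.4374e+5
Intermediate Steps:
b(L, U) = -2
z(W, s) = W - 5*s
f = 140 (f = 7*((5 + 5)*(4 - 2)) = 7*(10*2) = 7*20 = 140)
X(D, I) = 1/(-280 + D) (X(D, I) = 1/(D + 140*(-2)) = 1/(D - 280) = 1/(-280 + D))
X(z(5, -7), -513) - 1*(-243736) = 1/(-280 + (5 - 5*(-7))) - 1*(-243736) = 1/(-280 + (5 + 35)) + 243736 = 1/(-280 + 40) + 243736 = 1/(-240) + 243736 = -1/240 + 243736 = 58496639/240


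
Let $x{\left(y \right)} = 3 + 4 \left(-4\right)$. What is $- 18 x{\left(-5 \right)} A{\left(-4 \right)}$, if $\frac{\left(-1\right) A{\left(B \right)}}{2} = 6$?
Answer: $-2808$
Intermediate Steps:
$A{\left(B \right)} = -12$ ($A{\left(B \right)} = \left(-2\right) 6 = -12$)
$x{\left(y \right)} = -13$ ($x{\left(y \right)} = 3 - 16 = -13$)
$- 18 x{\left(-5 \right)} A{\left(-4 \right)} = \left(-18\right) \left(-13\right) \left(-12\right) = 234 \left(-12\right) = -2808$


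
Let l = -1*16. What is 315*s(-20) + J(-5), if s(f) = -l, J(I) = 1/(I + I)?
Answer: 50399/10 ≈ 5039.9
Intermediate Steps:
J(I) = 1/(2*I)
l = -16
s(f) = 16 (s(f) = -1*(-16) = 16)
315*s(-20) + J(-5) = 315*16 + (½)/(-5) = 5040 + (½)*(-⅕) = 5040 - ⅒ = 50399/10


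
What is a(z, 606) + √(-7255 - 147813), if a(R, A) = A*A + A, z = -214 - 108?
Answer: 367842 + 2*I*√38767 ≈ 3.6784e+5 + 393.79*I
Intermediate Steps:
z = -322
a(R, A) = A + A² (a(R, A) = A² + A = A + A²)
a(z, 606) + √(-7255 - 147813) = 606*(1 + 606) + √(-7255 - 147813) = 606*607 + √(-155068) = 367842 + 2*I*√38767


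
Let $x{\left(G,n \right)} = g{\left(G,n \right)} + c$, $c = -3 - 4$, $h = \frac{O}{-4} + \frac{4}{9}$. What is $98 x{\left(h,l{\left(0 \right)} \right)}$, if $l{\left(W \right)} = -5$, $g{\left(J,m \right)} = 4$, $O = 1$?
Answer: $-294$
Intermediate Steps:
$h = \frac{7}{36}$ ($h = 1 \frac{1}{-4} + \frac{4}{9} = 1 \left(- \frac{1}{4}\right) + 4 \cdot \frac{1}{9} = - \frac{1}{4} + \frac{4}{9} = \frac{7}{36} \approx 0.19444$)
$c = -7$
$x{\left(G,n \right)} = -3$ ($x{\left(G,n \right)} = 4 - 7 = -3$)
$98 x{\left(h,l{\left(0 \right)} \right)} = 98 \left(-3\right) = -294$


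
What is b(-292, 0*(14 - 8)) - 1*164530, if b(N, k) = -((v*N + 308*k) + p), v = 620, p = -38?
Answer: 16548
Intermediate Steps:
b(N, k) = 38 - 620*N - 308*k (b(N, k) = -((620*N + 308*k) - 38) = -((308*k + 620*N) - 38) = -(-38 + 308*k + 620*N) = 38 - 620*N - 308*k)
b(-292, 0*(14 - 8)) - 1*164530 = (38 - 620*(-292) - 0*(14 - 8)) - 1*164530 = (38 + 181040 - 0*6) - 164530 = (38 + 181040 - 308*0) - 164530 = (38 + 181040 + 0) - 164530 = 181078 - 164530 = 16548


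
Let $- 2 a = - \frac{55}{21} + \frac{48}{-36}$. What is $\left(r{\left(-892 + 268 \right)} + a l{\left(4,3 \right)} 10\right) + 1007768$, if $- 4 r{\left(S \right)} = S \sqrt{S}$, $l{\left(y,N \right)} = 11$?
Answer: $\frac{21167693}{21} + 624 i \sqrt{39} \approx 1.008 \cdot 10^{6} + 3896.9 i$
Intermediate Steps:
$a = \frac{83}{42}$ ($a = - \frac{- \frac{55}{21} + \frac{48}{-36}}{2} = - \frac{\left(-55\right) \frac{1}{21} + 48 \left(- \frac{1}{36}\right)}{2} = - \frac{- \frac{55}{21} - \frac{4}{3}}{2} = \left(- \frac{1}{2}\right) \left(- \frac{83}{21}\right) = \frac{83}{42} \approx 1.9762$)
$r{\left(S \right)} = - \frac{S^{\frac{3}{2}}}{4}$ ($r{\left(S \right)} = - \frac{S \sqrt{S}}{4} = - \frac{S^{\frac{3}{2}}}{4}$)
$\left(r{\left(-892 + 268 \right)} + a l{\left(4,3 \right)} 10\right) + 1007768 = \left(- \frac{\left(-892 + 268\right)^{\frac{3}{2}}}{4} + \frac{83}{42} \cdot 11 \cdot 10\right) + 1007768 = \left(- \frac{\left(-624\right)^{\frac{3}{2}}}{4} + \frac{913}{42} \cdot 10\right) + 1007768 = \left(- \frac{\left(-2496\right) i \sqrt{39}}{4} + \frac{4565}{21}\right) + 1007768 = \left(624 i \sqrt{39} + \frac{4565}{21}\right) + 1007768 = \left(\frac{4565}{21} + 624 i \sqrt{39}\right) + 1007768 = \frac{21167693}{21} + 624 i \sqrt{39}$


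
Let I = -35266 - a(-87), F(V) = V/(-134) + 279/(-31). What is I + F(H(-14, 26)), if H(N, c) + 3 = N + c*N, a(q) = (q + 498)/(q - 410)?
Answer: -2349000019/66598 ≈ -35271.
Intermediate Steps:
a(q) = (498 + q)/(-410 + q)
H(N, c) = -3 + N + N*c (H(N, c) = -3 + (N + c*N) = -3 + (N + N*c) = -3 + N + N*c)
F(V) = -9 - V/134 (F(V) = V*(-1/134) + 279*(-1/31) = -V/134 - 9 = -9 - V/134)
I = -17526791/497 (I = -35266 - (498 - 87)/(-410 - 87) = -35266 - 411/(-497) = -35266 - (-1)*411/497 = -35266 - 1*(-411/497) = -35266 + 411/497 = -17526791/497 ≈ -35265.)
I + F(H(-14, 26)) = -17526791/497 + (-9 - (-3 - 14 - 14*26)/134) = -17526791/497 + (-9 - (-3 - 14 - 364)/134) = -17526791/497 + (-9 - 1/134*(-381)) = -17526791/497 + (-9 + 381/134) = -17526791/497 - 825/134 = -2349000019/66598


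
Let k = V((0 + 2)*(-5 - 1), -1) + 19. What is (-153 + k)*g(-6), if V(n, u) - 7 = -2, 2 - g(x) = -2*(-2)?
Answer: 258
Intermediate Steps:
g(x) = -2 (g(x) = 2 - (-2)*(-2) = 2 - 1*4 = 2 - 4 = -2)
V(n, u) = 5 (V(n, u) = 7 - 2 = 5)
k = 24 (k = 5 + 19 = 24)
(-153 + k)*g(-6) = (-153 + 24)*(-2) = -129*(-2) = 258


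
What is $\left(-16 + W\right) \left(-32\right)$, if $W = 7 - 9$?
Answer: $576$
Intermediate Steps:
$W = -2$ ($W = 7 - 9 = -2$)
$\left(-16 + W\right) \left(-32\right) = \left(-16 - 2\right) \left(-32\right) = \left(-18\right) \left(-32\right) = 576$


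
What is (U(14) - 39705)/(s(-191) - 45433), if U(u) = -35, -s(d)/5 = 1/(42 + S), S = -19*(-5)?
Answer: 2722190/3112163 ≈ 0.87469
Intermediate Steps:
S = 95
s(d) = -5/137 (s(d) = -5/(42 + 95) = -5/137)
(U(14) - 39705)/(s(-191) - 45433) = (-35 - 39705)/(-5/137 - 45433) = -39740/(-6224326/137) = -39740*(-137/6224326) = 2722190/3112163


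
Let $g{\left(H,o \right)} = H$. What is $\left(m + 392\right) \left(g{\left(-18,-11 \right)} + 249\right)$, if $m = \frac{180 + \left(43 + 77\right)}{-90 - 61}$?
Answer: $\frac{13604052}{151} \approx 90093.0$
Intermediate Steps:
$m = - \frac{300}{151}$ ($m = \frac{180 + 120}{-151} = 300 \left(- \frac{1}{151}\right) = - \frac{300}{151} \approx -1.9868$)
$\left(m + 392\right) \left(g{\left(-18,-11 \right)} + 249\right) = \left(- \frac{300}{151} + 392\right) \left(-18 + 249\right) = \frac{58892}{151} \cdot 231 = \frac{13604052}{151}$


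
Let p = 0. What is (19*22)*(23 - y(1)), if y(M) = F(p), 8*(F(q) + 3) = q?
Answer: 10868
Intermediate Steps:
F(q) = -3 + q/8
y(M) = -3 (y(M) = -3 + (⅛)*0 = -3 + 0 = -3)
(19*22)*(23 - y(1)) = (19*22)*(23 - 1*(-3)) = 418*(23 + 3) = 418*26 = 10868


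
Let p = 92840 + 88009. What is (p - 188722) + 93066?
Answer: 85193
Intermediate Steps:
p = 180849
(p - 188722) + 93066 = (180849 - 188722) + 93066 = -7873 + 93066 = 85193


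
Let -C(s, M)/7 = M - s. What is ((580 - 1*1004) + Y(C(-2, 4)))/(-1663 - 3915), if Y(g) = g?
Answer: 233/2789 ≈ 0.083542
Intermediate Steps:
C(s, M) = -7*M + 7*s (C(s, M) = -7*(M - s) = -7*M + 7*s)
((580 - 1*1004) + Y(C(-2, 4)))/(-1663 - 3915) = ((580 - 1*1004) + (-7*4 + 7*(-2)))/(-1663 - 3915) = ((580 - 1004) + (-28 - 14))/(-5578) = (-424 - 42)*(-1/5578) = -466*(-1/5578) = 233/2789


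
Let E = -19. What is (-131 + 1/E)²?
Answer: 6200100/361 ≈ 17175.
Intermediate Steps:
(-131 + 1/E)² = (-131 + 1/(-19))² = (-131 - 1/19)² = (-2490/19)² = 6200100/361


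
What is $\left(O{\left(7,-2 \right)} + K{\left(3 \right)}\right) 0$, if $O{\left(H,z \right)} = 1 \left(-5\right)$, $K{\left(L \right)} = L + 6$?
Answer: $0$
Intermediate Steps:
$K{\left(L \right)} = 6 + L$
$O{\left(H,z \right)} = -5$
$\left(O{\left(7,-2 \right)} + K{\left(3 \right)}\right) 0 = \left(-5 + \left(6 + 3\right)\right) 0 = \left(-5 + 9\right) 0 = 4 \cdot 0 = 0$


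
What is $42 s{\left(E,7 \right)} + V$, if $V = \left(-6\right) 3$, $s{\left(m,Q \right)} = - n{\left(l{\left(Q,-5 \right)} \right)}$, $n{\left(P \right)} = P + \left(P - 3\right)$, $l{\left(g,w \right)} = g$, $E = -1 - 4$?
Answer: $-480$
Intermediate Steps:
$E = -5$
$n{\left(P \right)} = -3 + 2 P$ ($n{\left(P \right)} = P + \left(-3 + P\right) = -3 + 2 P$)
$s{\left(m,Q \right)} = 3 - 2 Q$ ($s{\left(m,Q \right)} = - (-3 + 2 Q) = 3 - 2 Q$)
$V = -18$
$42 s{\left(E,7 \right)} + V = 42 \left(3 - 14\right) - 18 = 42 \left(-11\right) - 18 = -462 - 18 = -480$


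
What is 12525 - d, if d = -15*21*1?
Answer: 12840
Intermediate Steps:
d = -315 (d = -315*1 = -315)
12525 - d = 12525 - 1*(-315) = 12525 + 315 = 12840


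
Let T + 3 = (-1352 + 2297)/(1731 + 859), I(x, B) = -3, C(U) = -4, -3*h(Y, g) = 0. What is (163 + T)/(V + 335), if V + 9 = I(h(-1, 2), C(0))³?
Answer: 11867/22126 ≈ 0.53634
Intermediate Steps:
h(Y, g) = 0 (h(Y, g) = -⅓*0 = 0)
T = -195/74 (T = -3 + (-1352 + 2297)/(1731 + 859) = -3 + 945/2590 = -3 + 945*(1/2590) = -3 + 27/74 = -195/74 ≈ -2.6351)
V = -36 (V = -9 + (-3)³ = -9 - 27 = -36)
(163 + T)/(V + 335) = (163 - 195/74)/(-36 + 335) = (11867/74)/299 = (11867/74)*(1/299) = 11867/22126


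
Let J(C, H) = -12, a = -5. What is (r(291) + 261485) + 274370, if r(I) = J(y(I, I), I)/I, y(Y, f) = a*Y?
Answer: 51977931/97 ≈ 5.3586e+5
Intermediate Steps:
y(Y, f) = -5*Y
r(I) = -12/I
(r(291) + 261485) + 274370 = (-12/291 + 261485) + 274370 = (-12*1/291 + 261485) + 274370 = (-4/97 + 261485) + 274370 = 25364041/97 + 274370 = 51977931/97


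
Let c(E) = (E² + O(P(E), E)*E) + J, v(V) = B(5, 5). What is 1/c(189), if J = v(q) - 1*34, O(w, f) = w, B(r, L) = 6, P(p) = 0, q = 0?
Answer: 1/35693 ≈ 2.8017e-5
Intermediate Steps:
v(V) = 6
J = -28 (J = 6 - 1*34 = 6 - 34 = -28)
c(E) = -28 + E² (c(E) = (E² + 0*E) - 28 = (E² + 0) - 28 = E² - 28 = -28 + E²)
1/c(189) = 1/(-28 + 189²) = 1/(-28 + 35721) = 1/35693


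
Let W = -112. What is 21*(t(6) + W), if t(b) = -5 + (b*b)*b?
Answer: 2079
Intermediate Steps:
t(b) = -5 + b**3 (t(b) = -5 + b**2*b = -5 + b**3)
21*(t(6) + W) = 21*((-5 + 6**3) - 112) = 21*((-5 + 216) - 112) = 21*(211 - 112) = 21*99 = 2079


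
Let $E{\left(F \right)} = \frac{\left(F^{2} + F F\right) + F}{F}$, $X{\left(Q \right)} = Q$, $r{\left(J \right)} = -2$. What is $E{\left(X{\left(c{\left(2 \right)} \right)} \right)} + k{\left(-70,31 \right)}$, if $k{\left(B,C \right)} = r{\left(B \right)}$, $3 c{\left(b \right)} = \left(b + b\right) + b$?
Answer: $3$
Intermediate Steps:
$c{\left(b \right)} = b$ ($c{\left(b \right)} = \frac{\left(b + b\right) + b}{3} = \frac{2 b + b}{3} = \frac{3 b}{3} = b$)
$k{\left(B,C \right)} = -2$
$E{\left(F \right)} = \frac{F + 2 F^{2}}{F}$ ($E{\left(F \right)} = \frac{\left(F^{2} + F^{2}\right) + F}{F} = \frac{2 F^{2} + F}{F} = \frac{F + 2 F^{2}}{F}$)
$E{\left(X{\left(c{\left(2 \right)} \right)} \right)} + k{\left(-70,31 \right)} = \left(1 + 2 \cdot 2\right) - 2 = \left(1 + 4\right) - 2 = 5 - 2 = 3$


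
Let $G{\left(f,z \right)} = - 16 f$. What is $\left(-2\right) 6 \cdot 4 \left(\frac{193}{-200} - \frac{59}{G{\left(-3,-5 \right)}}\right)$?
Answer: $\frac{2633}{25} \approx 105.32$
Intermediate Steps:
$\left(-2\right) 6 \cdot 4 \left(\frac{193}{-200} - \frac{59}{G{\left(-3,-5 \right)}}\right) = \left(-2\right) 6 \cdot 4 \left(\frac{193}{-200} - \frac{59}{\left(-16\right) \left(-3\right)}\right) = \left(-12\right) 4 \left(193 \left(- \frac{1}{200}\right) - \frac{59}{48}\right) = - 48 \left(- \frac{193}{200} - \frac{59}{48}\right) = \left(-48\right) \left(- \frac{2633}{1200}\right) = \frac{2633}{25}$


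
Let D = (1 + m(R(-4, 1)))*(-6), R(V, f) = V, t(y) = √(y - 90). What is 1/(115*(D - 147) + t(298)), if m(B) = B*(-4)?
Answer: -28635/819963017 - 4*√13/819963017 ≈ -3.4940e-5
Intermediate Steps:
t(y) = √(-90 + y)
m(B) = -4*B
D = -102 (D = (1 - 4*(-4))*(-6) = (1 + 16)*(-6) = 17*(-6) = -102)
1/(115*(D - 147) + t(298)) = 1/(115*(-102 - 147) + √(-90 + 298)) = 1/(115*(-249) + √208) = 1/(-28635 + 4*√13)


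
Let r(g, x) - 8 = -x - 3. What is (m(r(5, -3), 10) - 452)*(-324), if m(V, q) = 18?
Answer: 140616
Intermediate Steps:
r(g, x) = 5 - x (r(g, x) = 8 + (-x - 3) = 8 + (-3 - x) = 5 - x)
(m(r(5, -3), 10) - 452)*(-324) = (18 - 452)*(-324) = -434*(-324) = 140616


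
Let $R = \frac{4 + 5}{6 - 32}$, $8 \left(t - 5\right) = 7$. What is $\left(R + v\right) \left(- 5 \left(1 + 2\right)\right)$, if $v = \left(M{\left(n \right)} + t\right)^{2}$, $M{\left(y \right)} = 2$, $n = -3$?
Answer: $- \frac{769635}{832} \approx -925.04$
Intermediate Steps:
$t = \frac{47}{8}$ ($t = 5 + \frac{1}{8} \cdot 7 = 5 + \frac{7}{8} = \frac{47}{8} \approx 5.875$)
$R = - \frac{9}{26}$ ($R = \frac{9}{-26} = 9 \left(- \frac{1}{26}\right) = - \frac{9}{26} \approx -0.34615$)
$v = \frac{3969}{64}$ ($v = \left(2 + \frac{47}{8}\right)^{2} = \left(\frac{63}{8}\right)^{2} = \frac{3969}{64} \approx 62.016$)
$\left(R + v\right) \left(- 5 \left(1 + 2\right)\right) = \left(- \frac{9}{26} + \frac{3969}{64}\right) \left(- 5 \left(1 + 2\right)\right) = \frac{51309 \left(\left(-5\right) 3\right)}{832} = \frac{51309}{832} \left(-15\right) = - \frac{769635}{832}$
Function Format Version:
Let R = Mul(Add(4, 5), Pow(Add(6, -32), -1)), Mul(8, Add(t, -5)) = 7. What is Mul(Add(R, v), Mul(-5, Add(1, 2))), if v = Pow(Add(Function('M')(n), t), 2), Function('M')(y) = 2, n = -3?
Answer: Rational(-769635, 832) ≈ -925.04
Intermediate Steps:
t = Rational(47, 8) (t = Add(5, Mul(Rational(1, 8), 7)) = Add(5, Rational(7, 8)) = Rational(47, 8) ≈ 5.8750)
R = Rational(-9, 26) (R = Mul(9, Pow(-26, -1)) = Mul(9, Rational(-1, 26)) = Rational(-9, 26) ≈ -0.34615)
v = Rational(3969, 64) (v = Pow(Add(2, Rational(47, 8)), 2) = Pow(Rational(63, 8), 2) = Rational(3969, 64) ≈ 62.016)
Mul(Add(R, v), Mul(-5, Add(1, 2))) = Mul(Add(Rational(-9, 26), Rational(3969, 64)), Mul(-5, Add(1, 2))) = Mul(Rational(51309, 832), Mul(-5, 3)) = Mul(Rational(51309, 832), -15) = Rational(-769635, 832)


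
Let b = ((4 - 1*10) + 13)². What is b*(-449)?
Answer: -22001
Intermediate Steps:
b = 49 (b = ((4 - 10) + 13)² = (-6 + 13)² = 7² = 49)
b*(-449) = 49*(-449) = -22001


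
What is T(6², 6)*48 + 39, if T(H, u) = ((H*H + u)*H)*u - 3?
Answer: 13499031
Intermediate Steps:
T(H, u) = -3 + H*u*(u + H²) (T(H, u) = ((H² + u)*H)*u - 3 = ((u + H²)*H)*u - 3 = (H*(u + H²))*u - 3 = H*u*(u + H²) - 3 = -3 + H*u*(u + H²))
T(6², 6)*48 + 39 = (-3 + 6²*6² + 6*(6²)³)*48 + 39 = (-3 + 36*36 + 6*36³)*48 + 39 = (-3 + 1296 + 6*46656)*48 + 39 = (-3 + 1296 + 279936)*48 + 39 = 281229*48 + 39 = 13498992 + 39 = 13499031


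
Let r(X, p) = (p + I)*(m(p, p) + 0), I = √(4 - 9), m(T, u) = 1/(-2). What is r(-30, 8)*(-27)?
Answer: 108 + 27*I*√5/2 ≈ 108.0 + 30.187*I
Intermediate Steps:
m(T, u) = -½ (m(T, u) = 1*(-½) = -½)
I = I*√5 (I = √(-5) = I*√5 ≈ 2.2361*I)
r(X, p) = -p/2 - I*√5/2 (r(X, p) = (p + I*√5)*(-½ + 0) = (p + I*√5)*(-½) = -p/2 - I*√5/2)
r(-30, 8)*(-27) = (-½*8 - I*√5/2)*(-27) = (-4 - I*√5/2)*(-27) = 108 + 27*I*√5/2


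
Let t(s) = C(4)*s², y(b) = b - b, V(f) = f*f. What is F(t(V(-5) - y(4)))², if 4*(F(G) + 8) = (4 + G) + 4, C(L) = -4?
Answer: 398161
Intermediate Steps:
V(f) = f²
y(b) = 0
t(s) = -4*s²
F(G) = -6 + G/4 (F(G) = -8 + ((4 + G) + 4)/4 = -8 + (8 + G)/4 = -8 + (2 + G/4) = -6 + G/4)
F(t(V(-5) - y(4)))² = (-6 + (-4*((-5)² - 1*0)²)/4)² = (-6 + (-4*(25 + 0)²)/4)² = (-6 + (-4*25²)/4)² = (-6 + (-4*625)/4)² = (-6 + (¼)*(-2500))² = (-6 - 625)² = (-631)² = 398161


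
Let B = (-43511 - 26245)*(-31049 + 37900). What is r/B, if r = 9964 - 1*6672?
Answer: -823/119474589 ≈ -6.8885e-6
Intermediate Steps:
B = -477898356 (B = -69756*6851 = -477898356)
r = 3292 (r = 9964 - 6672 = 3292)
r/B = 3292/(-477898356) = 3292*(-1/477898356) = -823/119474589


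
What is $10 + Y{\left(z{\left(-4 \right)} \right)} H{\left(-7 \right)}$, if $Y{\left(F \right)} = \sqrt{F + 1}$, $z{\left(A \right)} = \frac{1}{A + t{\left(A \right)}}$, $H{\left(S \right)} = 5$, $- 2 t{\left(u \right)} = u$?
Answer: $10 + \frac{5 \sqrt{2}}{2} \approx 13.536$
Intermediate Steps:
$t{\left(u \right)} = - \frac{u}{2}$
$z{\left(A \right)} = \frac{2}{A}$ ($z{\left(A \right)} = \frac{1}{A - \frac{A}{2}} = \frac{1}{\frac{1}{2} A} = \frac{2}{A}$)
$Y{\left(F \right)} = \sqrt{1 + F}$
$10 + Y{\left(z{\left(-4 \right)} \right)} H{\left(-7 \right)} = 10 + \sqrt{1 + \frac{2}{-4}} \cdot 5 = 10 + \sqrt{1 + 2 \left(- \frac{1}{4}\right)} 5 = 10 + \sqrt{1 - \frac{1}{2}} \cdot 5 = 10 + \sqrt{\frac{1}{2}} \cdot 5 = 10 + \frac{\sqrt{2}}{2} \cdot 5 = 10 + \frac{5 \sqrt{2}}{2}$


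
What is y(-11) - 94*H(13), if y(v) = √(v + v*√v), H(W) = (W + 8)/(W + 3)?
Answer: -987/8 + √(-11 - 11*I*√11) ≈ -119.69 - 4.9551*I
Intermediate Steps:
H(W) = (8 + W)/(3 + W)
y(v) = √(v + v^(3/2))
y(-11) - 94*H(13) = √(-11 + (-11)^(3/2)) - 94*(8 + 13)/(3 + 13) = √(-11 - 11*I*√11) - 94*21/16 = √(-11 - 11*I*√11) - 987/8 = -987/8 + √(-11 - 11*I*√11)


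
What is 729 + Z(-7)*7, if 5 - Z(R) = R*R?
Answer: 421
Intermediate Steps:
Z(R) = 5 - R² (Z(R) = 5 - R*R = 5 - R²)
729 + Z(-7)*7 = 729 + (5 - 1*(-7)²)*7 = 729 + (5 - 1*49)*7 = 729 + (5 - 49)*7 = 729 - 44*7 = 729 - 308 = 421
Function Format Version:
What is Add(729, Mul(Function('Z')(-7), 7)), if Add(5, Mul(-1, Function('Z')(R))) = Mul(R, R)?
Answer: 421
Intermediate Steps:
Function('Z')(R) = Add(5, Mul(-1, Pow(R, 2))) (Function('Z')(R) = Add(5, Mul(-1, Mul(R, R))) = Add(5, Mul(-1, Pow(R, 2))))
Add(729, Mul(Function('Z')(-7), 7)) = Add(729, Mul(Add(5, Mul(-1, Pow(-7, 2))), 7)) = Add(729, Mul(Add(5, Mul(-1, 49)), 7)) = Add(729, Mul(Add(5, -49), 7)) = Add(729, Mul(-44, 7)) = Add(729, -308) = 421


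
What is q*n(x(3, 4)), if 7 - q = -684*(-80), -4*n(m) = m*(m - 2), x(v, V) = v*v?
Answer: 3446919/4 ≈ 8.6173e+5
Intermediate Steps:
x(v, V) = v**2
n(m) = -m*(-2 + m)/4 (n(m) = -m*(m - 2)/4 = -m*(-2 + m)/4)
q = -54713 (q = 7 - (-684)*(-80) = 7 - 1*54720 = 7 - 54720 = -54713)
q*n(x(3, 4)) = -54713*3**2*(2 - 1*3**2)/4 = -54713*9*(2 - 1*9)/4 = -54713*9*(2 - 9)/4 = -54713*9*(-7)/4 = -54713*(-63/4) = 3446919/4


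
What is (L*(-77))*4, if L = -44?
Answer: 13552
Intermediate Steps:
(L*(-77))*4 = -44*(-77)*4 = 3388*4 = 13552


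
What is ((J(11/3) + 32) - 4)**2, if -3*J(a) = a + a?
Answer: 52900/81 ≈ 653.09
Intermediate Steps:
J(a) = -2*a/3 (J(a) = -(a + a)/3 = -2*a/3)
((J(11/3) + 32) - 4)**2 = ((-22/(3*3) + 32) - 4)**2 = ((-2/3*11/3 + 32) - 4)**2 = ((-22/9 + 32) - 4)**2 = (266/9 - 4)**2 = (230/9)**2 = 52900/81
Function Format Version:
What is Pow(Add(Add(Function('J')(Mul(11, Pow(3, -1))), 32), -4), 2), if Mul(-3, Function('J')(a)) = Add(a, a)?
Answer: Rational(52900, 81) ≈ 653.09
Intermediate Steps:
Function('J')(a) = Mul(Rational(-2, 3), a) (Function('J')(a) = Mul(Rational(-1, 3), Add(a, a)) = Mul(Rational(-1, 3), Mul(2, a)) = Mul(Rational(-2, 3), a))
Pow(Add(Add(Function('J')(Mul(11, Pow(3, -1))), 32), -4), 2) = Pow(Add(Add(Mul(Rational(-2, 3), Mul(11, Pow(3, -1))), 32), -4), 2) = Pow(Add(Add(Mul(Rational(-2, 3), Mul(11, Rational(1, 3))), 32), -4), 2) = Pow(Add(Add(Mul(Rational(-2, 3), Rational(11, 3)), 32), -4), 2) = Pow(Add(Add(Rational(-22, 9), 32), -4), 2) = Pow(Add(Rational(266, 9), -4), 2) = Pow(Rational(230, 9), 2) = Rational(52900, 81)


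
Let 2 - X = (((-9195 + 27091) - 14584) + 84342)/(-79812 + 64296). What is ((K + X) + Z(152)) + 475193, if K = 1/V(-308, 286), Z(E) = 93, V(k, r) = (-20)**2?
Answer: 245821876693/517200 ≈ 4.7529e+5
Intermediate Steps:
V(k, r) = 400
K = 1/400 ≈ 0.0025000
X = 19781/2586 (X = 2 - (((-9195 + 27091) - 14584) + 84342)/(-79812 + 64296) = 2 - ((17896 - 14584) + 84342)/(-15516) = 2 - (3312 + 84342)*(-1)/15516 = 2 - 87654*(-1)/15516 = 2 - 1*(-14609/2586) = 2 + 14609/2586 = 19781/2586 ≈ 7.6493)
((K + X) + Z(152)) + 475193 = ((1/400 + 19781/2586) + 93) + 475193 = (3957493/517200 + 93) + 475193 = 52057093/517200 + 475193 = 245821876693/517200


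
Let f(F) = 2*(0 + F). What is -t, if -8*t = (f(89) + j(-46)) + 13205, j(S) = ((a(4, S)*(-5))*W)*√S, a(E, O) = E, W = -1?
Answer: 13383/8 + 5*I*√46/2 ≈ 1672.9 + 16.956*I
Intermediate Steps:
j(S) = 20*√S (j(S) = ((4*(-5))*(-1))*√S = (-20*(-1))*√S = 20*√S)
f(F) = 2*F
t = -13383/8 - 5*I*√46/2 (t = -((2*89 + 20*√(-46)) + 13205)/8 = -((178 + 20*(I*√46)) + 13205)/8 = -((178 + 20*I*√46) + 13205)/8 = -(13383 + 20*I*√46)/8 = -13383/8 - 5*I*√46/2 ≈ -1672.9 - 16.956*I)
-t = -(-13383/8 - 5*I*√46/2) = 13383/8 + 5*I*√46/2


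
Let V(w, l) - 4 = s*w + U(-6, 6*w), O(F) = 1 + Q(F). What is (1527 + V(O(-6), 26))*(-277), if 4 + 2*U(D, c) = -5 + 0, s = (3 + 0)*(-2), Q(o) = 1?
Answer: -839033/2 ≈ -4.1952e+5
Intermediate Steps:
s = -6 (s = 3*(-2) = -6)
U(D, c) = -9/2 (U(D, c) = -2 + (-5 + 0)/2 = -2 + (½)*(-5) = -2 - 5/2 = -9/2)
O(F) = 2 (O(F) = 1 + 1 = 2)
V(w, l) = -½ - 6*w (V(w, l) = 4 + (-6*w - 9/2) = 4 + (-9/2 - 6*w) = -½ - 6*w)
(1527 + V(O(-6), 26))*(-277) = (1527 + (-½ - 6*2))*(-277) = (1527 + (-½ - 12))*(-277) = (1527 - 25/2)*(-277) = (3029/2)*(-277) = -839033/2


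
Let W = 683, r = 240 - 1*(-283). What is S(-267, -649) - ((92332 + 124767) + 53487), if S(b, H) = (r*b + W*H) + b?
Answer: -853761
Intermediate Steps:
r = 523 (r = 240 + 283 = 523)
S(b, H) = 524*b + 683*H (S(b, H) = (523*b + 683*H) + b = 524*b + 683*H)
S(-267, -649) - ((92332 + 124767) + 53487) = (524*(-267) + 683*(-649)) - ((92332 + 124767) + 53487) = (-139908 - 443267) - (217099 + 53487) = -583175 - 1*270586 = -583175 - 270586 = -853761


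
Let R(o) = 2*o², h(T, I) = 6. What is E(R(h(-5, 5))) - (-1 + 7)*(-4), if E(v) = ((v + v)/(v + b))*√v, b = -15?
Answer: 24 + 288*√2/19 ≈ 45.437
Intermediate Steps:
E(v) = 2*v^(3/2)/(-15 + v) (E(v) = ((v + v)/(v - 15))*√v = ((2*v)/(-15 + v))*√v = (2*v/(-15 + v))*√v = 2*v^(3/2)/(-15 + v))
E(R(h(-5, 5))) - (-1 + 7)*(-4) = 2*(2*6²)^(3/2)/(-15 + 2*6²) - (-1 + 7)*(-4) = 2*(2*36)^(3/2)/(-15 + 2*36) - 6*(-4) = 2*72^(3/2)/(-15 + 72) - 1*(-24) = 2*(432*√2)/57 + 24 = 2*(432*√2)*(1/57) + 24 = 288*√2/19 + 24 = 24 + 288*√2/19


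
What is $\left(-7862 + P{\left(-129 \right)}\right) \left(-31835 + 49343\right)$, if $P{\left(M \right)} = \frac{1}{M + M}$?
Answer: $- \frac{5918862446}{43} \approx -1.3765 \cdot 10^{8}$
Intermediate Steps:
$P{\left(M \right)} = \frac{1}{2 M}$
$\left(-7862 + P{\left(-129 \right)}\right) \left(-31835 + 49343\right) = \left(-7862 + \frac{1}{2 \left(-129\right)}\right) \left(-31835 + 49343\right) = \left(-7862 + \frac{1}{2} \left(- \frac{1}{129}\right)\right) 17508 = \left(-7862 - \frac{1}{258}\right) 17508 = \left(- \frac{2028397}{258}\right) 17508 = - \frac{5918862446}{43}$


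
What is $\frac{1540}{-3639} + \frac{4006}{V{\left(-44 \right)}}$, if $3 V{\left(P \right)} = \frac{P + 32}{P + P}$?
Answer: $\frac{320710808}{3639} \approx 88132.0$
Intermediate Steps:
$V{\left(P \right)} = \frac{32 + P}{6 P}$ ($V{\left(P \right)} = \frac{\left(P + 32\right) \frac{1}{P + P}}{3} = \frac{\left(32 + P\right) \frac{1}{2 P}}{3} = \frac{\frac{1}{2} \frac{1}{P} \left(32 + P\right)}{3} = \frac{32 + P}{6 P}$)
$\frac{1540}{-3639} + \frac{4006}{V{\left(-44 \right)}} = \frac{1540}{-3639} + \frac{4006}{\frac{1}{6} \frac{1}{-44} \left(32 - 44\right)} = 1540 \left(- \frac{1}{3639}\right) + \frac{4006}{\frac{1}{6} \left(- \frac{1}{44}\right) \left(-12\right)} = - \frac{1540}{3639} + 4006 \frac{1}{\frac{1}{22}} = - \frac{1540}{3639} + 4006 \cdot 22 = - \frac{1540}{3639} + 88132 = \frac{320710808}{3639}$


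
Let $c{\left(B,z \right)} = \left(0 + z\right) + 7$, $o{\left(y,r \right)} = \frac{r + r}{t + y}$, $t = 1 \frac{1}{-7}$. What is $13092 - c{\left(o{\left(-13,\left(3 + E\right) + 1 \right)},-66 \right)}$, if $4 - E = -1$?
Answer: $13151$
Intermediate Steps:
$E = 5$ ($E = 4 - -1 = 4 + 1 = 5$)
$t = - \frac{1}{7}$ ($t = 1 \left(- \frac{1}{7}\right) = - \frac{1}{7} \approx -0.14286$)
$o{\left(y,r \right)} = \frac{2 r}{- \frac{1}{7} + y}$ ($o{\left(y,r \right)} = \frac{r + r}{- \frac{1}{7} + y} = \frac{2 r}{- \frac{1}{7} + y}$)
$c{\left(B,z \right)} = 7 + z$ ($c{\left(B,z \right)} = z + 7 = 7 + z$)
$13092 - c{\left(o{\left(-13,\left(3 + E\right) + 1 \right)},-66 \right)} = 13092 - \left(7 - 66\right) = 13092 - -59 = 13092 + 59 = 13151$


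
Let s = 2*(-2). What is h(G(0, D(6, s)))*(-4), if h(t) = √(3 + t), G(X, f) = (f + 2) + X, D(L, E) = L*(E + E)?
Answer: -4*I*√43 ≈ -26.23*I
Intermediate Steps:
s = -4
D(L, E) = 2*E*L (D(L, E) = L*(2*E) = 2*E*L)
G(X, f) = 2 + X + f (G(X, f) = (2 + f) + X = 2 + X + f)
h(G(0, D(6, s)))*(-4) = √(3 + (2 + 0 + 2*(-4)*6))*(-4) = √(3 + (2 + 0 - 48))*(-4) = √(3 - 46)*(-4) = √(-43)*(-4) = (I*√43)*(-4) = -4*I*√43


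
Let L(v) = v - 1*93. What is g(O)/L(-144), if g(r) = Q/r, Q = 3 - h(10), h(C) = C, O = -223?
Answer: -7/52851 ≈ -0.00013245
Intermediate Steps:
L(v) = -93 + v (L(v) = v - 93 = -93 + v)
Q = -7 (Q = 3 - 1*10 = 3 - 10 = -7)
g(r) = -7/r
g(O)/L(-144) = (-7/(-223))/(-93 - 144) = -7*(-1/223)/(-237) = (7/223)*(-1/237) = -7/52851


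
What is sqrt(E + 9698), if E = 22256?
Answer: sqrt(31954) ≈ 178.76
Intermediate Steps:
sqrt(E + 9698) = sqrt(22256 + 9698) = sqrt(31954)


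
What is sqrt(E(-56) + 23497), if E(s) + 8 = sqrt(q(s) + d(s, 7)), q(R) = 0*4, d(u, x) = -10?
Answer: sqrt(23489 + I*sqrt(10)) ≈ 153.26 + 0.01*I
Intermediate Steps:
q(R) = 0
E(s) = -8 + I*sqrt(10) (E(s) = -8 + sqrt(0 - 10) = -8 + sqrt(-10) = -8 + I*sqrt(10))
sqrt(E(-56) + 23497) = sqrt((-8 + I*sqrt(10)) + 23497) = sqrt(23489 + I*sqrt(10))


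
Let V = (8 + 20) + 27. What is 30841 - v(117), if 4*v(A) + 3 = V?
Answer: 30828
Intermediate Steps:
V = 55 (V = 28 + 27 = 55)
v(A) = 13 (v(A) = -¾ + (¼)*55 = -¾ + 55/4 = 13)
30841 - v(117) = 30841 - 1*13 = 30841 - 13 = 30828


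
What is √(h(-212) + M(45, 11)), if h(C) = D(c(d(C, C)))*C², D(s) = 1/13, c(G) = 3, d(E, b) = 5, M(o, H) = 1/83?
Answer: 3*√447229315/1079 ≈ 58.798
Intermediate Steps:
M(o, H) = 1/83
D(s) = 1/13
h(C) = C²/13
√(h(-212) + M(45, 11)) = √((1/13)*(-212)² + 1/83) = √((1/13)*44944 + 1/83) = √(44944/13 + 1/83) = √(3730365/1079) = 3*√447229315/1079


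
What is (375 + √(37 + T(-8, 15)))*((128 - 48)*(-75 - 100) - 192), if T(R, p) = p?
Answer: -5322000 - 28384*√13 ≈ -5.4243e+6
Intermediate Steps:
(375 + √(37 + T(-8, 15)))*((128 - 48)*(-75 - 100) - 192) = (375 + √(37 + 15))*((128 - 48)*(-75 - 100) - 192) = (375 + √52)*(80*(-175) - 192) = (375 + 2*√13)*(-14000 - 192) = (375 + 2*√13)*(-14192) = -5322000 - 28384*√13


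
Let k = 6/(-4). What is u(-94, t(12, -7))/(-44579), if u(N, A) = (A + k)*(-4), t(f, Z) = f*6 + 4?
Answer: 298/44579 ≈ 0.0066848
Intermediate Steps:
k = -3/2 (k = 6*(-1/4) = -3/2 ≈ -1.5000)
t(f, Z) = 4 + 6*f (t(f, Z) = 6*f + 4 = 4 + 6*f)
u(N, A) = 6 - 4*A (u(N, A) = (A - 3/2)*(-4) = (-3/2 + A)*(-4) = 6 - 4*A)
u(-94, t(12, -7))/(-44579) = (6 - 4*(4 + 6*12))/(-44579) = (6 - 4*(4 + 72))*(-1/44579) = (6 - 4*76)*(-1/44579) = (6 - 304)*(-1/44579) = -298*(-1/44579) = 298/44579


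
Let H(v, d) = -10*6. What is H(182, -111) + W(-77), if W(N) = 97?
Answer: 37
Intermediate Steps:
H(v, d) = -60
H(182, -111) + W(-77) = -60 + 97 = 37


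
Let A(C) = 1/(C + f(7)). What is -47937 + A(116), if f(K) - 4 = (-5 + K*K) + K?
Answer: -8197226/171 ≈ -47937.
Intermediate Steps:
f(K) = -1 + K + K² (f(K) = 4 + ((-5 + K*K) + K) = 4 + ((-5 + K²) + K) = 4 + (-5 + K + K²) = -1 + K + K²)
A(C) = 1/(55 + C) (A(C) = 1/(C + (-1 + 7 + 7²)) = 1/(C + (-1 + 7 + 49)) = 1/(C + 55) = 1/(55 + C))
-47937 + A(116) = -47937 + 1/(55 + 116) = -47937 + 1/171 = -8197226/171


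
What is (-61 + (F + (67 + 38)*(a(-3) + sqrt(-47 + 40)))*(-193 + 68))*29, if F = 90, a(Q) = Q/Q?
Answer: -708644 - 380625*I*sqrt(7) ≈ -7.0864e+5 - 1.007e+6*I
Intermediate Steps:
a(Q) = 1
(-61 + (F + (67 + 38)*(a(-3) + sqrt(-47 + 40)))*(-193 + 68))*29 = (-61 + (90 + (67 + 38)*(1 + sqrt(-47 + 40)))*(-193 + 68))*29 = (-61 + (90 + 105*(1 + sqrt(-7)))*(-125))*29 = (-61 + (90 + 105*(1 + I*sqrt(7)))*(-125))*29 = (-61 + (90 + (105 + 105*I*sqrt(7)))*(-125))*29 = (-61 + (195 + 105*I*sqrt(7))*(-125))*29 = (-61 + (-24375 - 13125*I*sqrt(7)))*29 = (-24436 - 13125*I*sqrt(7))*29 = -708644 - 380625*I*sqrt(7)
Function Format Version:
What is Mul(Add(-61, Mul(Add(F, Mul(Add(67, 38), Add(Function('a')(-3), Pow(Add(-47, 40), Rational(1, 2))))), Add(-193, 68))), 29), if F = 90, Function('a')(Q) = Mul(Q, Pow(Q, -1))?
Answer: Add(-708644, Mul(-380625, I, Pow(7, Rational(1, 2)))) ≈ Add(-7.0864e+5, Mul(-1.0070e+6, I))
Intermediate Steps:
Function('a')(Q) = 1
Mul(Add(-61, Mul(Add(F, Mul(Add(67, 38), Add(Function('a')(-3), Pow(Add(-47, 40), Rational(1, 2))))), Add(-193, 68))), 29) = Mul(Add(-61, Mul(Add(90, Mul(Add(67, 38), Add(1, Pow(Add(-47, 40), Rational(1, 2))))), Add(-193, 68))), 29) = Mul(Add(-61, Mul(Add(90, Mul(105, Add(1, Pow(-7, Rational(1, 2))))), -125)), 29) = Mul(Add(-61, Mul(Add(90, Mul(105, Add(1, Mul(I, Pow(7, Rational(1, 2)))))), -125)), 29) = Mul(Add(-61, Mul(Add(90, Add(105, Mul(105, I, Pow(7, Rational(1, 2))))), -125)), 29) = Mul(Add(-61, Mul(Add(195, Mul(105, I, Pow(7, Rational(1, 2)))), -125)), 29) = Mul(Add(-61, Add(-24375, Mul(-13125, I, Pow(7, Rational(1, 2))))), 29) = Mul(Add(-24436, Mul(-13125, I, Pow(7, Rational(1, 2)))), 29) = Add(-708644, Mul(-380625, I, Pow(7, Rational(1, 2))))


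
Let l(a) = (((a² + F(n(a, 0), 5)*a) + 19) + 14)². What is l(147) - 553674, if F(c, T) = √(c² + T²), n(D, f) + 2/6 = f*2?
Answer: 468365116 + 2120916*√226 ≈ 5.0025e+8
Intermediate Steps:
n(D, f) = -⅓ + 2*f (n(D, f) = -⅓ + f*2 = -⅓ + 2*f)
F(c, T) = √(T² + c²)
l(a) = (33 + a² + a*√226/3)² (l(a) = (((a² + √(5² + (-⅓ + 2*0)²)*a) + 19) + 14)² = (((a² + √(25 + (-⅓ + 0)²)*a) + 19) + 14)² = (((a² + √(25 + (-⅓)²)*a) + 19) + 14)² = (((a² + √(25 + ⅑)*a) + 19) + 14)² = (((a² + √(226/9)*a) + 19) + 14)² = (((a² + (√226/3)*a) + 19) + 14)² = (((a² + a*√226/3) + 19) + 14)² = ((19 + a² + a*√226/3) + 14)² = (33 + a² + a*√226/3)²)
l(147) - 553674 = (99 + 3*147² + 147*√226)²/9 - 553674 = (99 + 3*21609 + 147*√226)²/9 - 553674 = (99 + 64827 + 147*√226)²/9 - 553674 = (64926 + 147*√226)²/9 - 553674 = -553674 + (64926 + 147*√226)²/9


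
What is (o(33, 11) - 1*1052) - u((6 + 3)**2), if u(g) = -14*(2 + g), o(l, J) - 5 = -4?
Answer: 111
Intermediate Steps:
o(l, J) = 1 (o(l, J) = 5 - 4 = 1)
u(g) = -28 - 14*g
(o(33, 11) - 1*1052) - u((6 + 3)**2) = (1 - 1*1052) - (-28 - 14*(6 + 3)**2) = (1 - 1052) - (-28 - 14*9**2) = -1051 - (-28 - 14*81) = -1051 - (-28 - 1134) = -1051 - 1*(-1162) = -1051 + 1162 = 111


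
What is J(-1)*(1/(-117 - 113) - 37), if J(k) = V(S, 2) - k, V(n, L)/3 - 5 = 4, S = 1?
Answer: -119154/115 ≈ -1036.1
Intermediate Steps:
V(n, L) = 27 (V(n, L) = 15 + 3*4 = 15 + 12 = 27)
J(k) = 27 - k
J(-1)*(1/(-117 - 113) - 37) = (27 - 1*(-1))*(1/(-117 - 113) - 37) = (27 + 1)*(1/(-230) - 37) = 28*(-1/230 - 37) = 28*(-8511/230) = -119154/115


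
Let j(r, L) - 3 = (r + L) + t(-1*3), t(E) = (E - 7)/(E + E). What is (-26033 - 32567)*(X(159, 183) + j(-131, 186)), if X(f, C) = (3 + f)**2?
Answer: -4624184600/3 ≈ -1.5414e+9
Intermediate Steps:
t(E) = (-7 + E)/(2*E) (t(E) = (-7 + E)/((2*E)) = (-7 + E)*(1/(2*E)) = (-7 + E)/(2*E))
j(r, L) = 14/3 + L + r (j(r, L) = 3 + ((r + L) + (-7 - 1*3)/(2*((-1*3)))) = 3 + ((L + r) + (1/2)*(-7 - 3)/(-3)) = 3 + ((L + r) + (1/2)*(-1/3)*(-10)) = 3 + ((L + r) + 5/3) = 3 + (5/3 + L + r) = 14/3 + L + r)
(-26033 - 32567)*(X(159, 183) + j(-131, 186)) = (-26033 - 32567)*((3 + 159)**2 + (14/3 + 186 - 131)) = -58600*(162**2 + 179/3) = -58600*(26244 + 179/3) = -58600*78911/3 = -4624184600/3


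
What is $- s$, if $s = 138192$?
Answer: $-138192$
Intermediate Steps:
$- s = \left(-1\right) 138192 = -138192$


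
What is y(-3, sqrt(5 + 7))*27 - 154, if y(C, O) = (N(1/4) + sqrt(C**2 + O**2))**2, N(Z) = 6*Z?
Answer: 1895/4 + 81*sqrt(21) ≈ 844.94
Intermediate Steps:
y(C, O) = (3/2 + sqrt(C**2 + O**2))**2 (y(C, O) = (6/4 + sqrt(C**2 + O**2))**2 = (6*(1/4) + sqrt(C**2 + O**2))**2 = (3/2 + sqrt(C**2 + O**2))**2)
y(-3, sqrt(5 + 7))*27 - 154 = ((3 + 2*sqrt((-3)**2 + (sqrt(5 + 7))**2))**2/4)*27 - 154 = ((3 + 2*sqrt(9 + (sqrt(12))**2))**2/4)*27 - 154 = ((3 + 2*sqrt(9 + (2*sqrt(3))**2))**2/4)*27 - 154 = ((3 + 2*sqrt(9 + 12))**2/4)*27 - 154 = ((3 + 2*sqrt(21))**2/4)*27 - 154 = 27*(3 + 2*sqrt(21))**2/4 - 154 = -154 + 27*(3 + 2*sqrt(21))**2/4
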